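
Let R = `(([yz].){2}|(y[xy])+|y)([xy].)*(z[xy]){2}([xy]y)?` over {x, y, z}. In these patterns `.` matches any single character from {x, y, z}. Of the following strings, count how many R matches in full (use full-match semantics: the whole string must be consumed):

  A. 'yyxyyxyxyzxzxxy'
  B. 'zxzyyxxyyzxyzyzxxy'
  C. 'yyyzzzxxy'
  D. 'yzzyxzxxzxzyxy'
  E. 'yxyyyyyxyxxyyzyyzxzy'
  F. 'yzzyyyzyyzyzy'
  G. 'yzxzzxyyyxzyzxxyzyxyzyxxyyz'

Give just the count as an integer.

A → match
B → match
C → no match
D → match
E → match
F → no match
G → no match
Total matched: 4

4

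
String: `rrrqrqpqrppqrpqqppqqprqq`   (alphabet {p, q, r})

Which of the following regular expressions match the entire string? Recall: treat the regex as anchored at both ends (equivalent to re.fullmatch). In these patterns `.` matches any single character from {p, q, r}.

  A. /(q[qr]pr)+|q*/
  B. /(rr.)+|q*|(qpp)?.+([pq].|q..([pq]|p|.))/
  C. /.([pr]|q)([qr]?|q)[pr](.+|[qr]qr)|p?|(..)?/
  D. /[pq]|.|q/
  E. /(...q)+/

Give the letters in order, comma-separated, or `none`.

B, C, E

A → no match
B → match
C → match
D → no match
E → match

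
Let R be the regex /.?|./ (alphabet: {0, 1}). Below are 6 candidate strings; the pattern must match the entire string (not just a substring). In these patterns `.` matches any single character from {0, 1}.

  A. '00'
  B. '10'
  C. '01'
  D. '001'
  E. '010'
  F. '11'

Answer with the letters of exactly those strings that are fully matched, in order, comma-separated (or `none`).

A → no match
B → no match
C → no match
D → no match
E → no match
F → no match

none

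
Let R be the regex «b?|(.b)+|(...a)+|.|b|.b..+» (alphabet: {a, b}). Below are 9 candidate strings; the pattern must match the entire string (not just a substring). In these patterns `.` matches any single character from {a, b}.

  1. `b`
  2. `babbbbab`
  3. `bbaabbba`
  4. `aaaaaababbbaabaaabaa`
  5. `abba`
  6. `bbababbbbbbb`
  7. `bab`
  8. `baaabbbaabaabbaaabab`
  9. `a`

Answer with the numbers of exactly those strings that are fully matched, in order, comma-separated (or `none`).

1, 3, 4, 5, 6, 9

1 → match
2 → no match
3 → match
4 → match
5 → match
6 → match
7 → no match
8 → no match
9 → match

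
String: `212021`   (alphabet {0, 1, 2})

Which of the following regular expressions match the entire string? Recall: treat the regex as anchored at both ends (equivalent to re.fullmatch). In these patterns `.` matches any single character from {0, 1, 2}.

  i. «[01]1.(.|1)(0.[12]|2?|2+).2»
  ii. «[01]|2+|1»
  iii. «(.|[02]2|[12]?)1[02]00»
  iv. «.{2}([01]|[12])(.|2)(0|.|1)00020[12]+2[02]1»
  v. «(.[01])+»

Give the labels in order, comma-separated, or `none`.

v

i → no match — must end with `2`
ii → no match
iii → no match — must end with `00`
iv → no match
v → match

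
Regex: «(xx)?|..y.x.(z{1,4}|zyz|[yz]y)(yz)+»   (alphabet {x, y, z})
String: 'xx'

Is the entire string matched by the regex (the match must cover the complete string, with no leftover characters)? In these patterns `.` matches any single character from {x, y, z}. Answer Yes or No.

Yes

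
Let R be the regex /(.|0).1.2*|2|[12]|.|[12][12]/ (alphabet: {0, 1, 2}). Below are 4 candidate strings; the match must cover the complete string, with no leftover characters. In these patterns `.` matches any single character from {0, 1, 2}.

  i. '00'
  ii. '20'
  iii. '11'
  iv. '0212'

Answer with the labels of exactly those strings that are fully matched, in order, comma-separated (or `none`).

iii, iv

i → no match
ii → no match
iii → match
iv → match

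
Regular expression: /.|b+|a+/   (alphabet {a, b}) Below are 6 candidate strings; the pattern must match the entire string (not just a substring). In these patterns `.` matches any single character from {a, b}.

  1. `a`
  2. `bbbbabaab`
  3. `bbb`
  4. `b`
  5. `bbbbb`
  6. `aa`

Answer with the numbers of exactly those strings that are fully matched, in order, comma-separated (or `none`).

1, 3, 4, 5, 6

1 → match
2 → no match
3 → match
4 → match
5 → match
6 → match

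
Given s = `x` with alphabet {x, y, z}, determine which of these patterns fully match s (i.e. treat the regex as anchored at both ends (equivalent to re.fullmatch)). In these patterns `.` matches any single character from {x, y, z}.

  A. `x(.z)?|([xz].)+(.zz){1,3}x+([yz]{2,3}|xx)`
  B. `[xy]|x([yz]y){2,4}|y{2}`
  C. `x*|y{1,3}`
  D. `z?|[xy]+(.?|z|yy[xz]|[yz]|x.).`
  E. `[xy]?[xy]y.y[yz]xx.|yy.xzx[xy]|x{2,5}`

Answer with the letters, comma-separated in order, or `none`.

A → match
B → match
C → match
D → no match
E → no match

A, B, C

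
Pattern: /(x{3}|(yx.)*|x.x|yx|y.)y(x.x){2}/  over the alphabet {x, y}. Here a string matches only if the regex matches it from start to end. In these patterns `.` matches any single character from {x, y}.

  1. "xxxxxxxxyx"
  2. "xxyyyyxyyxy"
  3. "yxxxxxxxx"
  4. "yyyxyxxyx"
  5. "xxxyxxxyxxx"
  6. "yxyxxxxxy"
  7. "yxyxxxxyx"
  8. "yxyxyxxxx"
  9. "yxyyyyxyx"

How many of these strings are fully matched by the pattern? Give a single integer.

3

1 → no match
2 → no match — must end with "x"
3 → no match
4 → match
5 → no match
6 → no match — must end with "x"
7 → match
8 → match
9 → no match
Total matched: 3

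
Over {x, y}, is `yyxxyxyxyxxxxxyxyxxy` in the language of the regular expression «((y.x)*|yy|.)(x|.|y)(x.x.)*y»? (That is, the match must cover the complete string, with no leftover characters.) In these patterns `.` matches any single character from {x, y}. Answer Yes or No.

Yes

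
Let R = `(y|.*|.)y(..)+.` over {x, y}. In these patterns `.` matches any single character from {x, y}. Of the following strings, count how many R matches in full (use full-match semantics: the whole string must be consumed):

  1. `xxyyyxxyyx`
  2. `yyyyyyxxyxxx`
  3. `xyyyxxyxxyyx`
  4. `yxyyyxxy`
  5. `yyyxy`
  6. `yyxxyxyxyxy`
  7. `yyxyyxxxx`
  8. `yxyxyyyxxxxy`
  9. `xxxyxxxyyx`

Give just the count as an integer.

1 → match
2 → match
3 → match
4 → match
5 → match
6 → match
7 → match
8 → match
9 → no match
Total matched: 8

8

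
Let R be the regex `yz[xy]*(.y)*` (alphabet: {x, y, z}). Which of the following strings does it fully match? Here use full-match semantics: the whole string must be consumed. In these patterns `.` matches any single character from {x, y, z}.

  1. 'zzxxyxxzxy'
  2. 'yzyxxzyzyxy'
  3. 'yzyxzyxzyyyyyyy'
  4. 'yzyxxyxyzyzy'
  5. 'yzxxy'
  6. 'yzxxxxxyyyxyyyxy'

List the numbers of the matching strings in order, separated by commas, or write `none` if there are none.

2, 4, 5, 6

1. 'zzxxyxxzxy' → no match — must start with 'yz'
2. 'yzyxxzyzyxy' → match
3 → no match
4. 'yzyxxyxyzyzy' → match
5. 'yzxxy' → match
6 → match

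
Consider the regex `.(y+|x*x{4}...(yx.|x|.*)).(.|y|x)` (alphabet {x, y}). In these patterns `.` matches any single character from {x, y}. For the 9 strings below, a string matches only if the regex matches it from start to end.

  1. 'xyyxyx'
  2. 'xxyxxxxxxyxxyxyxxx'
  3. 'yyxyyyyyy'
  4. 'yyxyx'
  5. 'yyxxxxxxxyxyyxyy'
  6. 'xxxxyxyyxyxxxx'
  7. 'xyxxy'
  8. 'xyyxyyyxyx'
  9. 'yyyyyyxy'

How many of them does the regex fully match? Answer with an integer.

1 → no match
2 → no match
3 → no match
4 → no match
5 → no match
6 → no match
7 → no match
8 → no match
9 → match
Total matched: 1

1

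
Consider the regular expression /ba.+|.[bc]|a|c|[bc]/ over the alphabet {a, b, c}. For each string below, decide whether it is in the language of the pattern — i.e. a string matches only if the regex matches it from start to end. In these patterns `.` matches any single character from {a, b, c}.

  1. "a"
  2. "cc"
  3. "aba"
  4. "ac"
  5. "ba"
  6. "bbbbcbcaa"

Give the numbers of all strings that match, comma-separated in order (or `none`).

1. "a" → match
2. "cc" → match
3. "aba" → no match
4. "ac" → match
5. "ba" → no match
6. "bbbbcbcaa" → no match

1, 2, 4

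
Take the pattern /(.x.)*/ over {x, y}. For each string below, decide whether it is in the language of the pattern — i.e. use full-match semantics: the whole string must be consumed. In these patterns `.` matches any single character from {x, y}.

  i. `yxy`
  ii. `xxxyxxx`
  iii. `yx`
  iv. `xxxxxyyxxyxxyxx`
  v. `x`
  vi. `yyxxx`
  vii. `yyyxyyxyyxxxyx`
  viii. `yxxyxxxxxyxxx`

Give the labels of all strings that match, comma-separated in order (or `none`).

i. `yxy` → match
ii. `xxxyxxx` → no match
iii. `yx` → no match
iv → match
v. `x` → no match
vi. `yyxxx` → no match
vii → no match
viii → no match

i, iv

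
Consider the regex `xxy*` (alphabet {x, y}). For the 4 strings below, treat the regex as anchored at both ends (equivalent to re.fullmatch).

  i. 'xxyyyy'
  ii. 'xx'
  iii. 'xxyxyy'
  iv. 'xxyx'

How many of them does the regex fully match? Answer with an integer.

i. 'xxyyyy' → match
ii. 'xx' → match
iii. 'xxyxyy' → no match
iv. 'xxyx' → no match
Total matched: 2

2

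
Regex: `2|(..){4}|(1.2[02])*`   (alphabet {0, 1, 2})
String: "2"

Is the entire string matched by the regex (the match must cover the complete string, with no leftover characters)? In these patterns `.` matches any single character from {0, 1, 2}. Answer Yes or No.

Yes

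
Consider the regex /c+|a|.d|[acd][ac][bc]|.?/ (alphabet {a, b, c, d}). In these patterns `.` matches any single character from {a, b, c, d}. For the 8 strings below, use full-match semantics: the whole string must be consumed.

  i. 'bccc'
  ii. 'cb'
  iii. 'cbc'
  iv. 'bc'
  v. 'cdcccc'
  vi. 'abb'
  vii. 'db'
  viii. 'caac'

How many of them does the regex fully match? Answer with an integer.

i → no match
ii → no match
iii → no match
iv → no match
v → no match
vi → no match
vii → no match
viii → no match
Total matched: 0

0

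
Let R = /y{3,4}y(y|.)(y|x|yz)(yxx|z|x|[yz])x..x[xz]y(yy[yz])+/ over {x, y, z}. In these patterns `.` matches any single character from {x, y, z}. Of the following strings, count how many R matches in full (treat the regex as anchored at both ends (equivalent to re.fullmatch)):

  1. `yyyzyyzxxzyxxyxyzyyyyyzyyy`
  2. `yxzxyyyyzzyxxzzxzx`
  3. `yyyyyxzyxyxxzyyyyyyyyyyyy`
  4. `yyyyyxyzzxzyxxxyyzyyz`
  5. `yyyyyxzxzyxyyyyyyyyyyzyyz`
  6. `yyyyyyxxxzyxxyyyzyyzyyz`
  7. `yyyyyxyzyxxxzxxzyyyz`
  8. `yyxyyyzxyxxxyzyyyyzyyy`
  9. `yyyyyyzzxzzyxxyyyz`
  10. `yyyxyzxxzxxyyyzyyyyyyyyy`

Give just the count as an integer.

2

1 → no match
2 → no match
3 → no match
4 → no match
5 → no match
6 → match
7 → match
8 → no match
9 → no match
10 → no match
Total matched: 2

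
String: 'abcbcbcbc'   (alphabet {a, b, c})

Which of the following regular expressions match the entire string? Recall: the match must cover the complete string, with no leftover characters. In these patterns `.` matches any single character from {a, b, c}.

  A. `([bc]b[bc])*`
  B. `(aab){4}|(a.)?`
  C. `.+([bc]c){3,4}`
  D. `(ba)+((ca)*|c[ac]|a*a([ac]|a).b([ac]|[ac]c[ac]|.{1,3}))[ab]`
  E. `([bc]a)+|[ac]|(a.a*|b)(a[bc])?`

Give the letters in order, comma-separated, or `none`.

A → no match
B → no match
C → match
D → no match — must start with 'ba'
E → no match

C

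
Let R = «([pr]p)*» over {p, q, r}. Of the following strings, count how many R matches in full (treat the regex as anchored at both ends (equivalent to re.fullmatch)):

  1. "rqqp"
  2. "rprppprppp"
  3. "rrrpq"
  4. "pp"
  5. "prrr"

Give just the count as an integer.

2

1 → no match
2 → match
3 → no match
4 → match
5 → no match
Total matched: 2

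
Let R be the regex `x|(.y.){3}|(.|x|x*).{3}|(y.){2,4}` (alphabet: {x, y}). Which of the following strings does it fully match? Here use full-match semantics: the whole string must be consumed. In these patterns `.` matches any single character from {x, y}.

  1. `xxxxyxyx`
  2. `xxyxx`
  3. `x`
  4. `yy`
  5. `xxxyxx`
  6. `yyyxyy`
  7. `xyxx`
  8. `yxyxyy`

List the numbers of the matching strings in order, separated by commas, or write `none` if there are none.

2, 3, 5, 6, 7, 8

1 → no match
2 → match
3 → match
4 → no match
5 → match
6 → match
7 → match
8 → match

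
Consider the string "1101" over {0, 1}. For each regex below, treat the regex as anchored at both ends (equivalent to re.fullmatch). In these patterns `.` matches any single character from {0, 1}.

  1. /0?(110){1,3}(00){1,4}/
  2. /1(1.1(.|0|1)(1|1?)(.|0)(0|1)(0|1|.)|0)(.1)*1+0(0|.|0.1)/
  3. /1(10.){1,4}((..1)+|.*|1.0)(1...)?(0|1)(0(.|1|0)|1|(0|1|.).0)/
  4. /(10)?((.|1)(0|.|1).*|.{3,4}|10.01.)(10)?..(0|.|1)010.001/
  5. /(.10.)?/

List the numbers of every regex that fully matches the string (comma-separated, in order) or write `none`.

1 → no match — must end with "00"
2 → no match
3 → no match
4 → no match — must end with "001"
5 → match

5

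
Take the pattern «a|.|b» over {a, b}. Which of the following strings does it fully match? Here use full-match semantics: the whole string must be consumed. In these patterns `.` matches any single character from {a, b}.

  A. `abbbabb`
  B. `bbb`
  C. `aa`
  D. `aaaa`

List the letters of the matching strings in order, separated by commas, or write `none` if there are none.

none

A → no match
B → no match
C → no match
D → no match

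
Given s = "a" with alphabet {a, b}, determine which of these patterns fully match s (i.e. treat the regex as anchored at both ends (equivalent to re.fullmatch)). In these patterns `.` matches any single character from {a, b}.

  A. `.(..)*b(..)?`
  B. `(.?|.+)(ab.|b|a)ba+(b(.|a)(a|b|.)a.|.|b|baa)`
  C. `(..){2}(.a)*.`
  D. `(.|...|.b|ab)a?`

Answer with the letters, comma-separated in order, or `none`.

D

A → no match
B → no match
C → no match
D → match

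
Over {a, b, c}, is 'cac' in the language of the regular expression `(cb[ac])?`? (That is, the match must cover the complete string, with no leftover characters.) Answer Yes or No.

No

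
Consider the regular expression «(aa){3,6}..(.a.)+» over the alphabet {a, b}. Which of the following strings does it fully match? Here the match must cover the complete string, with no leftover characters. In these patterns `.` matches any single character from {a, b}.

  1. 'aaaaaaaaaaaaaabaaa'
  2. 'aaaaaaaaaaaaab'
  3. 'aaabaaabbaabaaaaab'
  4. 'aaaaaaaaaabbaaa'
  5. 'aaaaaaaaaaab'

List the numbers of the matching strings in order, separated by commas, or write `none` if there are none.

1 → match
2 → match
3 → no match
4 → match
5 → no match

1, 2, 4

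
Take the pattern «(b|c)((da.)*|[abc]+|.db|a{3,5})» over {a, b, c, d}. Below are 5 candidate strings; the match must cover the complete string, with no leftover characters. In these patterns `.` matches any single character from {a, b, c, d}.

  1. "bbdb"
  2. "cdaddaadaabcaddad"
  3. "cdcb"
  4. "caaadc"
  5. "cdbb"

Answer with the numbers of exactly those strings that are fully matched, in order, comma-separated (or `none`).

1 → match
2 → no match
3 → no match
4 → no match
5 → no match

1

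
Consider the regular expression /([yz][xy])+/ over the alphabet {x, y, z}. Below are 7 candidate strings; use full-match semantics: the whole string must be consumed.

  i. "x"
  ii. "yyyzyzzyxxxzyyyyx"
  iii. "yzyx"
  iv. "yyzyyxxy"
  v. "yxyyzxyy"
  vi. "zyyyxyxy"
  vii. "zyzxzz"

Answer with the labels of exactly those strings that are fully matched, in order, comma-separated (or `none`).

i → no match
ii → no match
iii → no match
iv → no match
v → match
vi → no match
vii → no match

v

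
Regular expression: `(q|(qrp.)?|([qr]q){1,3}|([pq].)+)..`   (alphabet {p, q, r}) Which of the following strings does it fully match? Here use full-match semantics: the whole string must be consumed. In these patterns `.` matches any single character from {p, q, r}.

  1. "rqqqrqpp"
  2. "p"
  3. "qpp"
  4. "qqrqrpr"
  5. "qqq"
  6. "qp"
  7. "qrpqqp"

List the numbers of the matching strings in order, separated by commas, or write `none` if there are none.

1, 3, 5, 6, 7

1 → match
2 → no match
3 → match
4 → no match
5 → match
6 → match
7 → match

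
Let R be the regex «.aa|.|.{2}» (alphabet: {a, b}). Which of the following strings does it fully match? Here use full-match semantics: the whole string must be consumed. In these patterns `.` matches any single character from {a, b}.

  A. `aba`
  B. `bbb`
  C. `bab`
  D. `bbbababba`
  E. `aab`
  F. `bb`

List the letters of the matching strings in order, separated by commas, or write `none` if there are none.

F

A → no match
B → no match
C → no match
D → no match
E → no match
F → match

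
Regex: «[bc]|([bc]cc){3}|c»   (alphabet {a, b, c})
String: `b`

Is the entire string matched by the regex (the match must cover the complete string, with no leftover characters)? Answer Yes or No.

Yes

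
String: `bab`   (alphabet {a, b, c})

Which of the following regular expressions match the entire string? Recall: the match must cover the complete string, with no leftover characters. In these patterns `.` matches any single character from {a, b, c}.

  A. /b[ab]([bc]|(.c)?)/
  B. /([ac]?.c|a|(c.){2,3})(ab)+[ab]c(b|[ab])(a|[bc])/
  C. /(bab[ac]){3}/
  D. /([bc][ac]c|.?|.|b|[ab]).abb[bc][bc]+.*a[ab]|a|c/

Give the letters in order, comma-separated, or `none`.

A → match
B → no match
C → no match
D → no match

A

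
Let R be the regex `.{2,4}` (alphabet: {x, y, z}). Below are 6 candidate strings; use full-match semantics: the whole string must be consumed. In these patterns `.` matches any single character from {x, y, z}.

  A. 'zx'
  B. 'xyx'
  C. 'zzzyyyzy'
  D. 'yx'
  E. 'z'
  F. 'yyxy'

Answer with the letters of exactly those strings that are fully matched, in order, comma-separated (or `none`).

A → match
B → match
C → no match
D → match
E → no match
F → match

A, B, D, F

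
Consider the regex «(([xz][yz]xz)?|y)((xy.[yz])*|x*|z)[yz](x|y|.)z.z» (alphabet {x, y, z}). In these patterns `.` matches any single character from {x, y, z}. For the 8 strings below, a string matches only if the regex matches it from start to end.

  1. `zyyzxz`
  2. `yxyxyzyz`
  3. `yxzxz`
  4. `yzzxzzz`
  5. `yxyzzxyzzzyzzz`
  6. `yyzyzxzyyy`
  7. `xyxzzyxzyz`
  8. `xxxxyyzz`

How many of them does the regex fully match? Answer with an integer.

5

1 → match
2 → no match
3 → match
4 → match
5 → match
6 → no match — must end with `z`
7 → match
8 → no match
Total matched: 5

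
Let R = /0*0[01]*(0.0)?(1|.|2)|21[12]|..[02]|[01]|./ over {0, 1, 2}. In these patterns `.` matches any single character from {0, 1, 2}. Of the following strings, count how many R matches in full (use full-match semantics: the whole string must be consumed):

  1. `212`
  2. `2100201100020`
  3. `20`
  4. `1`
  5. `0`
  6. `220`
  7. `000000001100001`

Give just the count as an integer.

1 → match
2 → no match
3 → no match
4 → match
5 → match
6 → match
7 → match
Total matched: 5

5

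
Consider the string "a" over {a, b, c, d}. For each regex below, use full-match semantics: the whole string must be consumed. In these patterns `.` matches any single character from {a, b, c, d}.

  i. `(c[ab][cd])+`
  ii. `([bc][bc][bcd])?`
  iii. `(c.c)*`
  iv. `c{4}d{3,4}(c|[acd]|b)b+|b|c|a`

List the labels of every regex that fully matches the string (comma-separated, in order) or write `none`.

i → no match — must start with "c"
ii → no match
iii → no match
iv → match

iv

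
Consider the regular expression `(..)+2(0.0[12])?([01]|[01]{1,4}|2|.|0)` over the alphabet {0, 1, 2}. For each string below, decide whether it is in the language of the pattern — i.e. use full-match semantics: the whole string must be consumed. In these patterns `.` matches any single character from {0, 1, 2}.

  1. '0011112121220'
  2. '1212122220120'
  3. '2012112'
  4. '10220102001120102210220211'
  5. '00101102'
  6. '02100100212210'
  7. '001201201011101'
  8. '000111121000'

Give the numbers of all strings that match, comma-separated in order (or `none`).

1 → no match
2 → no match
3 → no match
4 → no match
5 → no match
6 → no match
7 → match
8 → no match

7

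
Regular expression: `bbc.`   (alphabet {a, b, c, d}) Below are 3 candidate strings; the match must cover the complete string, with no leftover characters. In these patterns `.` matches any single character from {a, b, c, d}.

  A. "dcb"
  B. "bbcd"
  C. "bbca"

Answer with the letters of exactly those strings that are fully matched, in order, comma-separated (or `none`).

B, C

A. "dcb" → no match — must start with "bbc"
B. "bbcd" → match
C. "bbca" → match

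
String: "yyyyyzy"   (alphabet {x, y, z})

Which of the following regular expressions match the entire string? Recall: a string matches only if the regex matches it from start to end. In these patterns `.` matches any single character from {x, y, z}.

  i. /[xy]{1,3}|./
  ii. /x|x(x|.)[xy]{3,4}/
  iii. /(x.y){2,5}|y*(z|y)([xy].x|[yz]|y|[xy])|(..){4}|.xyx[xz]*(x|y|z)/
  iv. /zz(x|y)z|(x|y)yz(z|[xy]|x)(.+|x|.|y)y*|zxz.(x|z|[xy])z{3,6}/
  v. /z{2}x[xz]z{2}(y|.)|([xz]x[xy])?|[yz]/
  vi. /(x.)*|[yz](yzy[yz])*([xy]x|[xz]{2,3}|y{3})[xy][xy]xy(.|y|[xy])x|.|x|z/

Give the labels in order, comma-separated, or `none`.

iii

i → no match
ii → no match — must start with "x"
iii → match
iv → no match
v → no match
vi → no match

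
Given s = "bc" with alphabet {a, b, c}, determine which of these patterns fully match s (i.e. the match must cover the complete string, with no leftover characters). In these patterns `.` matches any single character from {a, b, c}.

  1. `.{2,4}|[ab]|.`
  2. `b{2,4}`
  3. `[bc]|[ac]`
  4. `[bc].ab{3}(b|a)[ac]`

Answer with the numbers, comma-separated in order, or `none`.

1 → match
2 → no match — must end with "b"
3 → no match
4 → no match

1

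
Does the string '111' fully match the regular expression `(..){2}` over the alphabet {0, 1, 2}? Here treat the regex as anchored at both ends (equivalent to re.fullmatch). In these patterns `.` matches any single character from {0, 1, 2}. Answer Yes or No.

No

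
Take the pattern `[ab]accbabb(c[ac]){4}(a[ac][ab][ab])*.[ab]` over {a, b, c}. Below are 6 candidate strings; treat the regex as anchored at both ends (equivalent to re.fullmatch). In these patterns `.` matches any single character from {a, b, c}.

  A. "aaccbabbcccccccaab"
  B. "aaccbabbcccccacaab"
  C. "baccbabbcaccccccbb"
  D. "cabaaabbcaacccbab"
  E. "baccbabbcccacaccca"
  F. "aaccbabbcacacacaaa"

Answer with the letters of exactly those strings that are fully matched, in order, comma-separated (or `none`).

A → match
B → match
C → match
D → no match
E → match
F → match

A, B, C, E, F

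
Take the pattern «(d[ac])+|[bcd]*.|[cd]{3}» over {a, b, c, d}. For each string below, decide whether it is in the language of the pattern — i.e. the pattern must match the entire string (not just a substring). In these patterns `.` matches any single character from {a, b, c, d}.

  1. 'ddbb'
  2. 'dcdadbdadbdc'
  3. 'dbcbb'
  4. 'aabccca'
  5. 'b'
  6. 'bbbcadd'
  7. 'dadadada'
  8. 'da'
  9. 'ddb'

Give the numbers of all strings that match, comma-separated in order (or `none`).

1, 3, 5, 7, 8, 9

1 → match
2 → no match
3 → match
4 → no match
5 → match
6 → no match
7 → match
8 → match
9 → match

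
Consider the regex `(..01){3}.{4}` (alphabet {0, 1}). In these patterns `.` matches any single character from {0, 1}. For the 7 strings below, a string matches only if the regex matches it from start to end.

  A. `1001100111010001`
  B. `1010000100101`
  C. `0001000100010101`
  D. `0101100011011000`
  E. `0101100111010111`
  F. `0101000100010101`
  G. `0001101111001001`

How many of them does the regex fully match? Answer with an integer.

A → match
B → no match
C → match
D → no match
E → match
F → match
G → no match
Total matched: 4

4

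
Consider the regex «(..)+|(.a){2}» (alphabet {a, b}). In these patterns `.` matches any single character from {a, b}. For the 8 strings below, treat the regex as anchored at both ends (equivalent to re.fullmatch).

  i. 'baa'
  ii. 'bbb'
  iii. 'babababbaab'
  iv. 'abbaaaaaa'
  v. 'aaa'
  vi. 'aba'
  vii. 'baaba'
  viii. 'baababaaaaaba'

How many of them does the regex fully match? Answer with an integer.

i → no match
ii → no match
iii → no match
iv → no match
v → no match
vi → no match
vii → no match
viii → no match
Total matched: 0

0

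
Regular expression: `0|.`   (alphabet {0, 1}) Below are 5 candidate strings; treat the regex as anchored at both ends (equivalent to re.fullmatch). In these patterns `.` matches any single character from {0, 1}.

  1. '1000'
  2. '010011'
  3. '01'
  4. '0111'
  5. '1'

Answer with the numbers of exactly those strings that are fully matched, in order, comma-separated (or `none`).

1 → no match
2 → no match
3 → no match
4 → no match
5 → match

5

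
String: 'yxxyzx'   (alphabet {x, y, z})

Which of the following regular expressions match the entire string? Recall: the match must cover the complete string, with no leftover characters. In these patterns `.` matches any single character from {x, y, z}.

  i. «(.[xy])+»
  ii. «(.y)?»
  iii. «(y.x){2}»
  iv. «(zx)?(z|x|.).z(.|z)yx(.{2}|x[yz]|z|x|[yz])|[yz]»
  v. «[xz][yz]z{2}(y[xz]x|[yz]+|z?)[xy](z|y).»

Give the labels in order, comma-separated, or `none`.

i, iii

i → match
ii → no match
iii → match
iv → no match
v → no match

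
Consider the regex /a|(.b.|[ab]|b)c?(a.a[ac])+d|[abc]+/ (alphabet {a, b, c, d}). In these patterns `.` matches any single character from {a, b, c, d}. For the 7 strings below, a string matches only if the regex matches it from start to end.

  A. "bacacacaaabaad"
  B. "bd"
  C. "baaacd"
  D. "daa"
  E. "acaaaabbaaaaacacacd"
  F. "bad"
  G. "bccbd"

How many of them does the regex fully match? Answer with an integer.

2

A → match
B → no match
C → match
D → no match
E → no match
F → no match
G → no match
Total matched: 2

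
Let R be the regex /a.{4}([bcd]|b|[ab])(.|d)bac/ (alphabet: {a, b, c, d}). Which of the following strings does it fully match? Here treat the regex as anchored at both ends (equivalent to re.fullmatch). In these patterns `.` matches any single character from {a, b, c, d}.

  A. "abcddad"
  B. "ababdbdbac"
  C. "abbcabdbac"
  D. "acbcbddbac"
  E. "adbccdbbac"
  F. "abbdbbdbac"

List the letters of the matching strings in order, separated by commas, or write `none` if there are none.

A. "abcddad" → no match — must end with "bac"
B. "ababdbdbac" → match
C. "abbcabdbac" → match
D. "acbcbddbac" → match
E. "adbccdbbac" → match
F. "abbdbbdbac" → match

B, C, D, E, F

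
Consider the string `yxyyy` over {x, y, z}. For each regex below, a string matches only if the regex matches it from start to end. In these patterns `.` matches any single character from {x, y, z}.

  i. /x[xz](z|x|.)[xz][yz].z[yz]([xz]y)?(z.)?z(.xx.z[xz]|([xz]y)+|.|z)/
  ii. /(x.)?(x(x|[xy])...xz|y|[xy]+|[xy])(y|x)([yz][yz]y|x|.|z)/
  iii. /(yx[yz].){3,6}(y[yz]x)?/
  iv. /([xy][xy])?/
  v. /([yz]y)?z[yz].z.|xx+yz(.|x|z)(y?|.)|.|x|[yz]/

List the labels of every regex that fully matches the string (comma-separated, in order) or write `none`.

i → no match — must start with `x`
ii → match
iii → no match
iv → no match
v → no match

ii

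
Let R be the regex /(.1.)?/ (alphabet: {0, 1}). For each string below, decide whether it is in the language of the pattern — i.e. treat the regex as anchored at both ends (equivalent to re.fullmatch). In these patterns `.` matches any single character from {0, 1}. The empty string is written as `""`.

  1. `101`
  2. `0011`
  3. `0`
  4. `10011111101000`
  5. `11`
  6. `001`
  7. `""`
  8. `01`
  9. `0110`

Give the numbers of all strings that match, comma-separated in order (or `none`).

7

1 → no match
2 → no match
3 → no match
4 → no match
5 → no match
6 → no match
7 → match
8 → no match
9 → no match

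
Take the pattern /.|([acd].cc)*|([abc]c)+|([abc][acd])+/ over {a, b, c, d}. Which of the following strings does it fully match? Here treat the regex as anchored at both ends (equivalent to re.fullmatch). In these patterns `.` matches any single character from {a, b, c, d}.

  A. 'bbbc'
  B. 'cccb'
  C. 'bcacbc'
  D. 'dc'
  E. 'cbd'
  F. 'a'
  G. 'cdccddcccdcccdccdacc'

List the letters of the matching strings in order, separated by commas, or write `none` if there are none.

C, F, G

A → no match
B → no match
C → match
D → no match
E → no match
F → match
G → match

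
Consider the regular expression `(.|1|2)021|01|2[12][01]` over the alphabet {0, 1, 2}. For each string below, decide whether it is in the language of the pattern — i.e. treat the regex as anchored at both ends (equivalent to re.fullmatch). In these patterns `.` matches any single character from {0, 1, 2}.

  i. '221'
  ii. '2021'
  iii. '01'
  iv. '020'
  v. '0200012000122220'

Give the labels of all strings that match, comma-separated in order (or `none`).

i → match
ii → match
iii → match
iv → no match
v → no match

i, ii, iii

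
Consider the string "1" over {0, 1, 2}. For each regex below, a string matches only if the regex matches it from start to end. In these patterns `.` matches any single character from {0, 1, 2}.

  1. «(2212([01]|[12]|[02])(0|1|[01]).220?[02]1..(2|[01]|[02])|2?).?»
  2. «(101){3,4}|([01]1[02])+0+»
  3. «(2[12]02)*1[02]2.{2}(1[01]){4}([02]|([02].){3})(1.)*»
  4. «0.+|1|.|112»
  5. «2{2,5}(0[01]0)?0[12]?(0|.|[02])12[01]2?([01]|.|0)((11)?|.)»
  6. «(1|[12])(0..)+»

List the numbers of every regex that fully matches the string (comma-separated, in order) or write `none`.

1 → match
2 → no match
3 → no match
4 → match
5 → no match — must start with "2"
6 → no match

1, 4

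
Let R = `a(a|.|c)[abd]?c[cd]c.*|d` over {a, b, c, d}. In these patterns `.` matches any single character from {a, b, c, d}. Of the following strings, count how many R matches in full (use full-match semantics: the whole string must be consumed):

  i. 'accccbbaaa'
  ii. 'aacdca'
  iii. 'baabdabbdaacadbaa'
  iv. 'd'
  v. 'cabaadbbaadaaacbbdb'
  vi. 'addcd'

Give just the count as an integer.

i. 'accccbbaaa' → match
ii. 'aacdca' → match
iii → no match
iv. 'd' → match
v → no match
vi. 'addcd' → no match
Total matched: 3

3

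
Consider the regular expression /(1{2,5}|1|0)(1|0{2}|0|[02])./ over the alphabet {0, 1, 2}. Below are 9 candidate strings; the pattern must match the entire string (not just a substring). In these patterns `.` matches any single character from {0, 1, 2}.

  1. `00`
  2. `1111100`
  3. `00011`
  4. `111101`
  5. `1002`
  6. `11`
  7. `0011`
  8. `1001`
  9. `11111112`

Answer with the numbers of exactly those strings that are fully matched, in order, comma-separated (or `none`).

2, 4, 5, 8

1. `00` → no match
2. `1111100` → match
3. `00011` → no match
4. `111101` → match
5. `1002` → match
6. `11` → no match
7. `0011` → no match
8. `1001` → match
9. `11111112` → no match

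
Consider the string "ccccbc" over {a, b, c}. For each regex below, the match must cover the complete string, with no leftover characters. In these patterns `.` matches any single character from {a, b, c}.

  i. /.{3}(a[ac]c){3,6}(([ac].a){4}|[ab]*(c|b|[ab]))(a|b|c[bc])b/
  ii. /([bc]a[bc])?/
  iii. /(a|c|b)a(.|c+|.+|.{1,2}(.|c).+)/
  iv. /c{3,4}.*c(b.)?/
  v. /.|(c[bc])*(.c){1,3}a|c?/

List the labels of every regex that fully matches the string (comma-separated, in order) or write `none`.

i → no match — must end with "b"
ii → no match
iii → no match
iv → match
v → no match

iv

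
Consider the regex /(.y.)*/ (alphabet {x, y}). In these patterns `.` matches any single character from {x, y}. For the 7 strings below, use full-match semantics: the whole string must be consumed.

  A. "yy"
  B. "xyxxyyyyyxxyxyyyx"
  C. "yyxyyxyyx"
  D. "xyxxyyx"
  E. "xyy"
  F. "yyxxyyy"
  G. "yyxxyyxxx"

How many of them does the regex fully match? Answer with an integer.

2

A → no match
B → no match
C → match
D → no match
E → match
F → no match
G → no match
Total matched: 2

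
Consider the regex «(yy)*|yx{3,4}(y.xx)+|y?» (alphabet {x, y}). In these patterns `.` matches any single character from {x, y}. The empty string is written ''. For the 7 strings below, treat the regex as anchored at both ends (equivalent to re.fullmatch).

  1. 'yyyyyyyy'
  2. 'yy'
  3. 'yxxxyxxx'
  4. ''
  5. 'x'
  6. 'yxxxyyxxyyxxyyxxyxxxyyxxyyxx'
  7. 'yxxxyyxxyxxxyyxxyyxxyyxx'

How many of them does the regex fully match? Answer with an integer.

6

1 → match
2 → match
3 → match
4 → match
5 → no match
6 → match
7 → match
Total matched: 6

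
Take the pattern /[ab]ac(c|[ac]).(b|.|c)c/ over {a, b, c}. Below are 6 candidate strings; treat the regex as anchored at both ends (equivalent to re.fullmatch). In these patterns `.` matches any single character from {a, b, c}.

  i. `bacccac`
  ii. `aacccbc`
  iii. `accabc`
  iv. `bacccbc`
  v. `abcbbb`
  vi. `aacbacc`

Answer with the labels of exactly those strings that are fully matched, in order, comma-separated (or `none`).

i, ii, iv

i. `bacccac` → match
ii. `aacccbc` → match
iii. `accabc` → no match
iv. `bacccbc` → match
v. `abcbbb` → no match — must end with `c`
vi. `aacbacc` → no match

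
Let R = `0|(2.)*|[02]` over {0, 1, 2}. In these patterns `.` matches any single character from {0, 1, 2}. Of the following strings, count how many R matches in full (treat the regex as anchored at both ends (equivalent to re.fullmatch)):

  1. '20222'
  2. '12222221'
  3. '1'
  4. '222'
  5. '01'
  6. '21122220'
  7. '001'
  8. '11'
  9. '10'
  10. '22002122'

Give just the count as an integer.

0

1 → no match
2 → no match
3 → no match
4 → no match
5 → no match
6 → no match
7 → no match
8 → no match
9 → no match
10 → no match
Total matched: 0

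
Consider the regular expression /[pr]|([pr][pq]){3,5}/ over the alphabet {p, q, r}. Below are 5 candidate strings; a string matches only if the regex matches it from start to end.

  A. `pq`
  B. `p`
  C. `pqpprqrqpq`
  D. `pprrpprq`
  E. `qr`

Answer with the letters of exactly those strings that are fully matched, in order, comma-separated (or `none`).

A → no match
B → match
C → match
D → no match
E → no match

B, C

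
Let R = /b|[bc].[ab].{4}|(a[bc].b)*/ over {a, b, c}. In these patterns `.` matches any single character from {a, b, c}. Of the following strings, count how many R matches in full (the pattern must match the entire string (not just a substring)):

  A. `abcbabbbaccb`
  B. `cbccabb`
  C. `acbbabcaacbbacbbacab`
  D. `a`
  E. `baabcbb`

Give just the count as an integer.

2

A → match
B → no match
C → no match
D → no match
E → match
Total matched: 2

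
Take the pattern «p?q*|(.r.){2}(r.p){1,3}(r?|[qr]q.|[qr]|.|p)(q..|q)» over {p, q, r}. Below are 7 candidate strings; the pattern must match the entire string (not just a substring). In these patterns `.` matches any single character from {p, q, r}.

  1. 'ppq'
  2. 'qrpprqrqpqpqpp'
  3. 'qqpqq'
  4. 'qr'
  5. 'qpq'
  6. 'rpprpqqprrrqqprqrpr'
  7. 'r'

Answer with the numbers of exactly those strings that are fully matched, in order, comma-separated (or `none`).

1. 'ppq' → no match
2 → no match
3. 'qqpqq' → no match
4. 'qr' → no match
5. 'qpq' → no match
6 → no match
7. 'r' → no match

none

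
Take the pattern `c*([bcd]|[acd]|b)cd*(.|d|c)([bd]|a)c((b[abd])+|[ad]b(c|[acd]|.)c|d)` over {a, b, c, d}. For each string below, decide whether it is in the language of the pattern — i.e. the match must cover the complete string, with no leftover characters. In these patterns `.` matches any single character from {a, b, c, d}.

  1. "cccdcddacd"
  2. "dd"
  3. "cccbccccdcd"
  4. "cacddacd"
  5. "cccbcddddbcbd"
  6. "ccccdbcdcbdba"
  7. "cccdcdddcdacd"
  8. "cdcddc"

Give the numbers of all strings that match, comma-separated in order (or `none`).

1, 4, 5

1 → match
2 → no match
3 → no match
4 → match
5 → match
6 → no match
7 → no match
8 → no match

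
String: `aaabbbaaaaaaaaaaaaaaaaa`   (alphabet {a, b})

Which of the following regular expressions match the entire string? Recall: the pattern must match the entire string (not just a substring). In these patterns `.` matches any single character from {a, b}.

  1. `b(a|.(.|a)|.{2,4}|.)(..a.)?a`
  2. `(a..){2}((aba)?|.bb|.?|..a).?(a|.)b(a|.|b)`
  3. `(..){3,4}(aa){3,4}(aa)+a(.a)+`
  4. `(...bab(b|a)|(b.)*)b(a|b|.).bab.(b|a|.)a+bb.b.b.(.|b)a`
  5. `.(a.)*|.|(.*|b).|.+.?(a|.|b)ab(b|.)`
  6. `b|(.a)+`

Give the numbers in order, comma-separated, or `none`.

3, 5

1 → no match — must start with `b`
2 → no match
3 → match
4 → no match
5 → match
6 → no match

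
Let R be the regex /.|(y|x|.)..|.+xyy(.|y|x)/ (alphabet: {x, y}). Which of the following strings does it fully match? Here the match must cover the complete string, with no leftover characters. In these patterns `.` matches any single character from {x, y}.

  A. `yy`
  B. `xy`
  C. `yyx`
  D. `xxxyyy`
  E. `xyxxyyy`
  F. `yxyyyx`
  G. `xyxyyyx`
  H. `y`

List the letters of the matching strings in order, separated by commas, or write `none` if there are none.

A → no match
B → no match
C → match
D → match
E → match
F → no match
G → no match
H → match

C, D, E, H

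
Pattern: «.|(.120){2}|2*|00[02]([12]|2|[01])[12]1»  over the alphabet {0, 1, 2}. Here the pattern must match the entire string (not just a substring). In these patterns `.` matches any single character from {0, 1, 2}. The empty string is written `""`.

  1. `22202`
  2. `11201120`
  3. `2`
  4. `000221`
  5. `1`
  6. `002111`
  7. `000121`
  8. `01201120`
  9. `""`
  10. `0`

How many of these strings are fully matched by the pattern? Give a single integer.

1. `22202` → no match
2. `11201120` → match
3. `2` → match
4. `000221` → match
5. `1` → match
6. `002111` → match
7. `000121` → match
8. `01201120` → match
9. `""` → match
10. `0` → match
Total matched: 9

9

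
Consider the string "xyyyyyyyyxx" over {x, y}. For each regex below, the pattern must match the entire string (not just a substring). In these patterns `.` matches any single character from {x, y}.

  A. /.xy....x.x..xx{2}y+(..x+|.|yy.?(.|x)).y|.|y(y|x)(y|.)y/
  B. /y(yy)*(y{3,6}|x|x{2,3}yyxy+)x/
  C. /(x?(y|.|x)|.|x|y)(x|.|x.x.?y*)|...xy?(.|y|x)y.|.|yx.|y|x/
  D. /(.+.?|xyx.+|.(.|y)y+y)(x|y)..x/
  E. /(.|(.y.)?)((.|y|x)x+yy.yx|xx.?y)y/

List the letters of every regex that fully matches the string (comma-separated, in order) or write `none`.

D

A → no match
B → no match — must start with "y"
C → no match
D → match
E → no match — must end with "y"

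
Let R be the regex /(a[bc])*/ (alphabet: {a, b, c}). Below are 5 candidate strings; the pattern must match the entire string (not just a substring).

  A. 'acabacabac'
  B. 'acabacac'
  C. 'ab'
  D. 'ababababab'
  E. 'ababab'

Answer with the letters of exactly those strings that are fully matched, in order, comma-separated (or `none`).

A, B, C, D, E

A → match
B → match
C → match
D → match
E → match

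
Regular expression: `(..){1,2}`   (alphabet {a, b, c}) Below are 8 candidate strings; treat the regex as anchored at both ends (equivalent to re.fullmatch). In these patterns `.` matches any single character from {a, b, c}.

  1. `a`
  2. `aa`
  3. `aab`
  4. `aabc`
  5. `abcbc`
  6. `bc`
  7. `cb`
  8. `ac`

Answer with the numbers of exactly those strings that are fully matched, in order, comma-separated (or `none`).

2, 4, 6, 7, 8

1. `a` → no match
2. `aa` → match
3. `aab` → no match
4. `aabc` → match
5. `abcbc` → no match
6. `bc` → match
7. `cb` → match
8. `ac` → match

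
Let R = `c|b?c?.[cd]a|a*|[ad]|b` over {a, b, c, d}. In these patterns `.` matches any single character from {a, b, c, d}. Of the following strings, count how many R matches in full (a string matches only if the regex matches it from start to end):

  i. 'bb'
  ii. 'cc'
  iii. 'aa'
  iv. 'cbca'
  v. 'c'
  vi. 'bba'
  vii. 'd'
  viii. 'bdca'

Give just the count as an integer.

i. 'bb' → no match
ii. 'cc' → no match
iii. 'aa' → match
iv. 'cbca' → match
v. 'c' → match
vi. 'bba' → no match
vii. 'd' → match
viii. 'bdca' → match
Total matched: 5

5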